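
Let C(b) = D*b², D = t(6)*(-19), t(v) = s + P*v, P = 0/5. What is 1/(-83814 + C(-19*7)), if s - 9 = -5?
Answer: -1/1428178 ≈ -7.0019e-7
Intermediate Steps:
s = 4 (s = 9 - 5 = 4)
P = 0 (P = 0*(⅕) = 0)
t(v) = 4 (t(v) = 4 + 0*v = 4 + 0 = 4)
D = -76 (D = 4*(-19) = -76)
C(b) = -76*b²
1/(-83814 + C(-19*7)) = 1/(-83814 - 76*(-19*7)²) = 1/(-83814 - 76*(-133)²) = 1/(-83814 - 76*17689) = 1/(-83814 - 1344364) = 1/(-1428178) = -1/1428178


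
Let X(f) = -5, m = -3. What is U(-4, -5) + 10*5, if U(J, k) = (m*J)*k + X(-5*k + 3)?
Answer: -15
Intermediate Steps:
U(J, k) = -5 - 3*J*k (U(J, k) = (-3*J)*k - 5 = -3*J*k - 5 = -5 - 3*J*k)
U(-4, -5) + 10*5 = (-5 - 3*(-4)*(-5)) + 10*5 = (-5 - 60) + 50 = -65 + 50 = -15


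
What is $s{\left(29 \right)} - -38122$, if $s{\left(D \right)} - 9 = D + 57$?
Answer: $38217$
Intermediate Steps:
$s{\left(D \right)} = 66 + D$ ($s{\left(D \right)} = 9 + \left(D + 57\right) = 9 + \left(57 + D\right) = 66 + D$)
$s{\left(29 \right)} - -38122 = \left(66 + 29\right) - -38122 = 95 + 38122 = 38217$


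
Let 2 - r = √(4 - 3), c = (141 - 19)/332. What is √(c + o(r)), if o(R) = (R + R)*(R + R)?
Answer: 5*√4814/166 ≈ 2.0898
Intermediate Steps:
c = 61/166 (c = 122*(1/332) = 61/166 ≈ 0.36747)
r = 1 (r = 2 - √(4 - 3) = 2 - √1 = 2 - 1*1 = 2 - 1 = 1)
o(R) = 4*R² (o(R) = (2*R)*(2*R) = 4*R²)
√(c + o(r)) = √(61/166 + 4*1²) = √(61/166 + 4*1) = √(61/166 + 4) = √(725/166) = 5*√4814/166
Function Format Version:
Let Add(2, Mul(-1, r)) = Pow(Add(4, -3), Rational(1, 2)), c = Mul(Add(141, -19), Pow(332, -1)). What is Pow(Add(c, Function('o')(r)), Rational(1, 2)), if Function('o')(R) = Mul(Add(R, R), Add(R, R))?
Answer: Mul(Rational(5, 166), Pow(4814, Rational(1, 2))) ≈ 2.0898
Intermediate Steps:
c = Rational(61, 166) (c = Mul(122, Rational(1, 332)) = Rational(61, 166) ≈ 0.36747)
r = 1 (r = Add(2, Mul(-1, Pow(Add(4, -3), Rational(1, 2)))) = Add(2, Mul(-1, Pow(1, Rational(1, 2)))) = Add(2, Mul(-1, 1)) = Add(2, -1) = 1)
Function('o')(R) = Mul(4, Pow(R, 2)) (Function('o')(R) = Mul(Mul(2, R), Mul(2, R)) = Mul(4, Pow(R, 2)))
Pow(Add(c, Function('o')(r)), Rational(1, 2)) = Pow(Add(Rational(61, 166), Mul(4, Pow(1, 2))), Rational(1, 2)) = Pow(Add(Rational(61, 166), Mul(4, 1)), Rational(1, 2)) = Pow(Add(Rational(61, 166), 4), Rational(1, 2)) = Pow(Rational(725, 166), Rational(1, 2)) = Mul(Rational(5, 166), Pow(4814, Rational(1, 2)))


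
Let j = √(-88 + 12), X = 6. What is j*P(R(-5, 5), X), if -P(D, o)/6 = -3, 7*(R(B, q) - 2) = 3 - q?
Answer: 36*I*√19 ≈ 156.92*I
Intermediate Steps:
R(B, q) = 17/7 - q/7 (R(B, q) = 2 + (3 - q)/7 = 2 + (3/7 - q/7) = 17/7 - q/7)
P(D, o) = 18 (P(D, o) = -6*(-3) = 18)
j = 2*I*√19 (j = √(-76) = 2*I*√19 ≈ 8.7178*I)
j*P(R(-5, 5), X) = (2*I*√19)*18 = 36*I*√19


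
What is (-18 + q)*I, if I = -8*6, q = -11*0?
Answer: 864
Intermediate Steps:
q = 0
I = -48
(-18 + q)*I = (-18 + 0)*(-48) = -18*(-48) = 864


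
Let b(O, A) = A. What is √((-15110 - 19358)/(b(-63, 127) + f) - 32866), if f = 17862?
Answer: I*√10636193085638/17989 ≈ 181.3*I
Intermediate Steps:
√((-15110 - 19358)/(b(-63, 127) + f) - 32866) = √((-15110 - 19358)/(127 + 17862) - 32866) = √(-34468/17989 - 32866) = √(-591260942/17989) = I*√10636193085638/17989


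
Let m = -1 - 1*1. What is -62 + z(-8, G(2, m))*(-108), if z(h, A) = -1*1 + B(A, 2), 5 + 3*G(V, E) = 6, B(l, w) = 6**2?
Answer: -3842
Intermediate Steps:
B(l, w) = 36
m = -2 (m = -1 - 1 = -2)
G(V, E) = 1/3 (G(V, E) = -5/3 + (1/3)*6 = -5/3 + 2 = 1/3)
z(h, A) = 35 (z(h, A) = -1*1 + 36 = -1 + 36 = 35)
-62 + z(-8, G(2, m))*(-108) = -62 + 35*(-108) = -62 - 3780 = -3842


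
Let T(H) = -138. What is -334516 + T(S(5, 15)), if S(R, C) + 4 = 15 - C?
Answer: -334654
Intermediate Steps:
S(R, C) = 11 - C (S(R, C) = -4 + (15 - C) = 11 - C)
-334516 + T(S(5, 15)) = -334516 - 138 = -334654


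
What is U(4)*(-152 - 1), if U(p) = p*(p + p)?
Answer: -4896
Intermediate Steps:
U(p) = 2*p**2 (U(p) = p*(2*p) = 2*p**2)
U(4)*(-152 - 1) = (2*4**2)*(-152 - 1) = (2*16)*(-153) = 32*(-153) = -4896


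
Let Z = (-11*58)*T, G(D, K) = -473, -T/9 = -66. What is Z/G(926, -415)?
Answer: 34452/43 ≈ 801.21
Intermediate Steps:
T = 594 (T = -9*(-66) = 594)
Z = -378972 (Z = -11*58*594 = -638*594 = -378972)
Z/G(926, -415) = -378972/(-473) = -378972*(-1/473) = 34452/43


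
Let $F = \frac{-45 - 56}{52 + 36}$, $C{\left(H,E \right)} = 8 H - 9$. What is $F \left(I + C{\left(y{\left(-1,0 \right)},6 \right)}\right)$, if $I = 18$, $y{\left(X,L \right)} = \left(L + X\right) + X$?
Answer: $\frac{707}{88} \approx 8.0341$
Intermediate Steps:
$y{\left(X,L \right)} = L + 2 X$
$C{\left(H,E \right)} = -9 + 8 H$
$F = - \frac{101}{88} \approx -1.1477$
$F \left(I + C{\left(y{\left(-1,0 \right)},6 \right)}\right) = - \frac{101 \left(18 + \left(-9 + 8 \left(0 + 2 \left(-1\right)\right)\right)\right)}{88} = - \frac{101 \left(18 + \left(-9 + 8 \left(0 - 2\right)\right)\right)}{88} = - \frac{101 \left(18 + \left(-9 + 8 \left(-2\right)\right)\right)}{88} = - \frac{101 \left(18 - 25\right)}{88} = \left(- \frac{101}{88}\right) \left(-7\right) = \frac{707}{88}$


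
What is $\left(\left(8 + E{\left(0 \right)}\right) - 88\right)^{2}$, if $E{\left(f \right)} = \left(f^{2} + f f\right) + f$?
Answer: $6400$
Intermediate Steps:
$E{\left(f \right)} = f + 2 f^{2}$ ($E{\left(f \right)} = \left(f^{2} + f^{2}\right) + f = 2 f^{2} + f = f + 2 f^{2}$)
$\left(\left(8 + E{\left(0 \right)}\right) - 88\right)^{2} = \left(\left(8 + 0 \left(1 + 2 \cdot 0\right)\right) - 88\right)^{2} = \left(\left(8 + 0 \left(1 + 0\right)\right) - 88\right)^{2} = \left(\left(8 + 0 \cdot 1\right) - 88\right)^{2} = \left(\left(8 + 0\right) - 88\right)^{2} = \left(8 - 88\right)^{2} = \left(-80\right)^{2} = 6400$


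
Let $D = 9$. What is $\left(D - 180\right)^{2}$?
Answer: $29241$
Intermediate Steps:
$\left(D - 180\right)^{2} = \left(9 - 180\right)^{2} = \left(-171\right)^{2} = 29241$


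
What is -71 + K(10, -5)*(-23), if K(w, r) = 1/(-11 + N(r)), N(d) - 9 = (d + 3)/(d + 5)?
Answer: -71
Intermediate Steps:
N(d) = 9 + (3 + d)/(5 + d) (N(d) = 9 + (d + 3)/(d + 5) = 9 + (3 + d)/(5 + d))
K(w, r) = 1/(-11 + 2*(24 + 5*r)/(5 + r))
-71 + K(10, -5)*(-23) = -71 + ((-5 - 1*(-5))/(7 - 5))*(-23) = -71 + ((-5 + 5)/2)*(-23) = -71 + ((½)*0)*(-23) = -71 + 0*(-23) = -71 + 0 = -71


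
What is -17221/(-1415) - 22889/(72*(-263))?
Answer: 358484791/26794440 ≈ 13.379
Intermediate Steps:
-17221/(-1415) - 22889/(72*(-263)) = -17221*(-1/1415) - 22889/(-18936) = 17221/1415 - 22889*(-1/18936) = 17221/1415 + 22889/18936 = 358484791/26794440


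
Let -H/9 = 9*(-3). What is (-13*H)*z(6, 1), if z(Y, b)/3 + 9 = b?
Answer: 75816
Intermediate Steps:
z(Y, b) = -27 + 3*b
H = 243 (H = -81*(-3) = -9*(-27) = 243)
(-13*H)*z(6, 1) = (-13*243)*(-27 + 3*1) = -3159*(-27 + 3) = -3159*(-24) = 75816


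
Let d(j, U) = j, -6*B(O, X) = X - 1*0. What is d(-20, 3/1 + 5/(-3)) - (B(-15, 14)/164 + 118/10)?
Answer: -78193/2460 ≈ -31.786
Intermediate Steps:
B(O, X) = -X/6 (B(O, X) = -(X - 1*0)/6 = -(X + 0)/6 = -X/6)
d(-20, 3/1 + 5/(-3)) - (B(-15, 14)/164 + 118/10) = -20 - (-⅙*14/164 + 118/10) = -20 - (-7/3*1/164 + 118*(⅒)) = -20 - (-7/492 + 59/5) = -20 - 1*28993/2460 = -20 - 28993/2460 = -78193/2460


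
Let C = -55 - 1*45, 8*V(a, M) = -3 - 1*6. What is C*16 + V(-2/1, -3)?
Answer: -12809/8 ≈ -1601.1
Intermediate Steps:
V(a, M) = -9/8 (V(a, M) = (-3 - 1*6)/8 = (-3 - 6)/8 = (⅛)*(-9) = -9/8)
C = -100 (C = -55 - 45 = -100)
C*16 + V(-2/1, -3) = -100*16 - 9/8 = -1600 - 9/8 = -12809/8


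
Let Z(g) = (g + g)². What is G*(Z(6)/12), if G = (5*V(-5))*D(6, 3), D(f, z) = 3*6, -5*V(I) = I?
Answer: 1080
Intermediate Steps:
V(I) = -I/5
Z(g) = 4*g² (Z(g) = (2*g)² = 4*g²)
D(f, z) = 18
G = 90 (G = (5*(-⅕*(-5)))*18 = (5*1)*18 = 5*18 = 90)
G*(Z(6)/12) = 90*((4*6²)/12) = 90*((4*36)*(1/12)) = 90*(144*(1/12)) = 90*12 = 1080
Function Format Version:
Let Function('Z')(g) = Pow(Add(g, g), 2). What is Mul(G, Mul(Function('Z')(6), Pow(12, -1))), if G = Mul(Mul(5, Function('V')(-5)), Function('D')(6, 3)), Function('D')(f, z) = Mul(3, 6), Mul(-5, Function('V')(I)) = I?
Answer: 1080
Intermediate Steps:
Function('V')(I) = Mul(Rational(-1, 5), I)
Function('Z')(g) = Mul(4, Pow(g, 2)) (Function('Z')(g) = Pow(Mul(2, g), 2) = Mul(4, Pow(g, 2)))
Function('D')(f, z) = 18
G = 90 (G = Mul(Mul(5, Mul(Rational(-1, 5), -5)), 18) = Mul(Mul(5, 1), 18) = Mul(5, 18) = 90)
Mul(G, Mul(Function('Z')(6), Pow(12, -1))) = Mul(90, Mul(Mul(4, Pow(6, 2)), Pow(12, -1))) = Mul(90, Mul(Mul(4, 36), Rational(1, 12))) = Mul(90, Mul(144, Rational(1, 12))) = Mul(90, 12) = 1080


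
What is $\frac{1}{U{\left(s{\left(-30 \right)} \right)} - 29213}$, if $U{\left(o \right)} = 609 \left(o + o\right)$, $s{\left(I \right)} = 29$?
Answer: $\frac{1}{6109} \approx 0.00016369$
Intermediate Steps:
$U{\left(o \right)} = 1218 o$ ($U{\left(o \right)} = 609 \cdot 2 o = 1218 o$)
$\frac{1}{U{\left(s{\left(-30 \right)} \right)} - 29213} = \frac{1}{1218 \cdot 29 - 29213} = \frac{1}{35322 - 29213} = \frac{1}{6109}$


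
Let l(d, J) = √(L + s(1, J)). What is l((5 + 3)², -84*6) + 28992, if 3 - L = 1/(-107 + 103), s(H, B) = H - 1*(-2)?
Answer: 57989/2 ≈ 28995.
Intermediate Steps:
s(H, B) = 2 + H (s(H, B) = H + 2 = 2 + H)
L = 13/4 (L = 3 - 1/(-107 + 103) = 3 - 1/(-4) = 3 - 1*(-¼) = 3 + ¼ = 13/4 ≈ 3.2500)
l(d, J) = 5/2 (l(d, J) = √(13/4 + (2 + 1)) = √(13/4 + 3) = √(25/4) = 5/2)
l((5 + 3)², -84*6) + 28992 = 5/2 + 28992 = 57989/2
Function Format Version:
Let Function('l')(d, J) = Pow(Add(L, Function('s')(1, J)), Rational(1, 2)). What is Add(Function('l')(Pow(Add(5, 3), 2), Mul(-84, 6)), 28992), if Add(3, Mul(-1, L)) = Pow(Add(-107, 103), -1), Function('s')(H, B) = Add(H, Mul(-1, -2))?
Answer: Rational(57989, 2) ≈ 28995.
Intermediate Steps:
Function('s')(H, B) = Add(2, H) (Function('s')(H, B) = Add(H, 2) = Add(2, H))
L = Rational(13, 4) (L = Add(3, Mul(-1, Pow(Add(-107, 103), -1))) = Add(3, Mul(-1, Pow(-4, -1))) = Add(3, Mul(-1, Rational(-1, 4))) = Add(3, Rational(1, 4)) = Rational(13, 4) ≈ 3.2500)
Function('l')(d, J) = Rational(5, 2) (Function('l')(d, J) = Pow(Add(Rational(13, 4), Add(2, 1)), Rational(1, 2)) = Pow(Add(Rational(13, 4), 3), Rational(1, 2)) = Pow(Rational(25, 4), Rational(1, 2)) = Rational(5, 2))
Add(Function('l')(Pow(Add(5, 3), 2), Mul(-84, 6)), 28992) = Add(Rational(5, 2), 28992) = Rational(57989, 2)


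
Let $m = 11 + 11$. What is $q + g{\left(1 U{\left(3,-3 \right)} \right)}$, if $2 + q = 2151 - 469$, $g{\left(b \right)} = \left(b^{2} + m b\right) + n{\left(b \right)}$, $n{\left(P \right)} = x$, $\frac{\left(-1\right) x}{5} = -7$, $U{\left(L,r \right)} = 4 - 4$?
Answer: $1715$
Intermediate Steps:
$m = 22$
$U{\left(L,r \right)} = 0$ ($U{\left(L,r \right)} = 4 - 4 = 0$)
$x = 35$ ($x = \left(-5\right) \left(-7\right) = 35$)
$n{\left(P \right)} = 35$
$g{\left(b \right)} = 35 + b^{2} + 22 b$ ($g{\left(b \right)} = \left(b^{2} + 22 b\right) + 35 = 35 + b^{2} + 22 b$)
$q = 1680$ ($q = -2 + \left(2151 - 469\right) = -2 + 1682 = 1680$)
$q + g{\left(1 U{\left(3,-3 \right)} \right)} = 1680 + \left(35 + \left(1 \cdot 0\right)^{2} + 22 \cdot 1 \cdot 0\right) = 1680 + \left(35 + 0^{2} + 22 \cdot 0\right) = 1680 + \left(35 + 0 + 0\right) = 1680 + 35 = 1715$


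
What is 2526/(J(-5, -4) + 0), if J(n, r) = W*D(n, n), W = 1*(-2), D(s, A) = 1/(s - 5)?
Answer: 12630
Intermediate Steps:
D(s, A) = 1/(-5 + s)
W = -2
J(n, r) = -2/(-5 + n)
2526/(J(-5, -4) + 0) = 2526/(-2/(-5 - 5) + 0) = 2526/(-2/(-10) + 0) = 2526/(-2*(-⅒) + 0) = 2526/(⅕ + 0) = 2526/(⅕) = 2526*5 = 12630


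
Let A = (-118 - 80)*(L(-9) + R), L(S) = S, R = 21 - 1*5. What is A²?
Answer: 1920996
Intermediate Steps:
R = 16 (R = 21 - 5 = 16)
A = -1386 (A = (-118 - 80)*(-9 + 16) = -198*7 = -1386)
A² = (-1386)² = 1920996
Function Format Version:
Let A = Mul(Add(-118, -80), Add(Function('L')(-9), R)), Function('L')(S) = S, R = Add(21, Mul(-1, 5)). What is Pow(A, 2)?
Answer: 1920996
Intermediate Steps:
R = 16 (R = Add(21, -5) = 16)
A = -1386 (A = Mul(Add(-118, -80), Add(-9, 16)) = Mul(-198, 7) = -1386)
Pow(A, 2) = Pow(-1386, 2) = 1920996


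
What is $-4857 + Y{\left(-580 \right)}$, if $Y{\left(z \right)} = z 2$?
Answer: $-6017$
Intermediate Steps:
$Y{\left(z \right)} = 2 z$
$-4857 + Y{\left(-580 \right)} = -4857 + 2 \left(-580\right) = -4857 - 1160 = -6017$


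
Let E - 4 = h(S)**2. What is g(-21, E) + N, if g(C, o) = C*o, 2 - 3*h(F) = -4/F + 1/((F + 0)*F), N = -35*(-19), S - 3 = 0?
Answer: 135296/243 ≈ 556.77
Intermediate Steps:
S = 3 (S = 3 + 0 = 3)
N = 665
h(F) = 2/3 - 1/(3*F**2) + 4/(3*F) (h(F) = 2/3 - (-4/F + 1/((F + 0)*F))/3 = 2/3 - (-4/F + 1/(F*F))/3 = 2/3 - (-4/F + 1/F**2)/3 = 2/3 - (-4/F + F**(-2))/3 = 2/3 - (F**(-2) - 4/F)/3 = 2/3 + (-1/(3*F**2) + 4/(3*F)) = 2/3 - 1/(3*F**2) + 4/(3*F))
E = 3757/729 (E = 4 + ((1/3)*(-1 + 2*3**2 + 4*3)/3**2)**2 = 4 + ((1/3)*(1/9)*(-1 + 2*9 + 12))**2 = 4 + ((1/3)*(1/9)*(-1 + 18 + 12))**2 = 4 + ((1/3)*(1/9)*29)**2 = 4 + (29/27)**2 = 4 + 841/729 = 3757/729 ≈ 5.1536)
g(-21, E) + N = -21*3757/729 + 665 = -26299/243 + 665 = 135296/243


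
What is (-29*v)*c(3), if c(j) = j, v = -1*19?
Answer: 1653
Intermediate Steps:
v = -19
(-29*v)*c(3) = -29*(-19)*3 = 551*3 = 1653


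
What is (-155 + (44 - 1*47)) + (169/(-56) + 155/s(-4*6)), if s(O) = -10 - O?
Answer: -8397/56 ≈ -149.95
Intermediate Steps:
(-155 + (44 - 1*47)) + (169/(-56) + 155/s(-4*6)) = (-155 + (44 - 1*47)) + (169/(-56) + 155/(-10 - (-4)*6)) = (-155 + (44 - 47)) + (169*(-1/56) + 155/(-10 - 1*(-24))) = (-155 - 3) + (-169/56 + 155/(-10 + 24)) = -158 + (-169/56 + 155/14) = -158 + 451/56 = -8397/56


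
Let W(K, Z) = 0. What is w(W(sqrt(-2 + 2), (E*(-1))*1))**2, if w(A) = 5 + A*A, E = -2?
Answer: 25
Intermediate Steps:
w(A) = 5 + A**2
w(W(sqrt(-2 + 2), (E*(-1))*1))**2 = (5 + 0**2)**2 = (5 + 0)**2 = 5**2 = 25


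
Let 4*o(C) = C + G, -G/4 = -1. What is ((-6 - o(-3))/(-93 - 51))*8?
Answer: 25/72 ≈ 0.34722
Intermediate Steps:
G = 4 (G = -4*(-1) = 4)
o(C) = 1 + C/4 (o(C) = (C + 4)/4 = (4 + C)/4 = 1 + C/4)
((-6 - o(-3))/(-93 - 51))*8 = ((-6 - (1 + (1/4)*(-3)))/(-93 - 51))*8 = ((-6 - (1 - 3/4))/(-144))*8 = -(-6 - 1*1/4)/144*8 = -(-6 - 1/4)/144*8 = -1/144*(-25/4)*8 = (25/576)*8 = 25/72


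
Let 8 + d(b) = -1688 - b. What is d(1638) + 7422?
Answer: 4088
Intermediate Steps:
d(b) = -1696 - b (d(b) = -8 + (-1688 - b) = -1696 - b)
d(1638) + 7422 = (-1696 - 1*1638) + 7422 = (-1696 - 1638) + 7422 = -3334 + 7422 = 4088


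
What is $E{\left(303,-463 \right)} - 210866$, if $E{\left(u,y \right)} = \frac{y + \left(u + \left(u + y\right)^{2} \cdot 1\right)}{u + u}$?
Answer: $- \frac{21293226}{101} \approx -2.1082 \cdot 10^{5}$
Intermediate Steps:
$E{\left(u,y \right)} = \frac{u + y + \left(u + y\right)^{2}}{2 u}$ ($E{\left(u,y \right)} = \frac{y + \left(u + \left(u + y\right)^{2}\right)}{2 u} = \left(u + y + \left(u + y\right)^{2}\right) \frac{1}{2 u} = \frac{u + y + \left(u + y\right)^{2}}{2 u}$)
$E{\left(303,-463 \right)} - 210866 = \frac{303 - 463 + \left(303 - 463\right)^{2}}{2 \cdot 303} - 210866 = \frac{1}{2} \cdot \frac{1}{303} \left(303 - 463 + \left(-160\right)^{2}\right) - 210866 = \frac{1}{2} \cdot \frac{1}{303} \left(303 - 463 + 25600\right) - 210866 = \frac{1}{2} \cdot \frac{1}{303} \cdot 25440 - 210866 = \frac{4240}{101} - 210866 = - \frac{21293226}{101}$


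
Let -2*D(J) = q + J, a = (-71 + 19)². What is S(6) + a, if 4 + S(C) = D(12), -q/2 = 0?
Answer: 2694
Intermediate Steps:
q = 0 (q = -2*0 = 0)
a = 2704 (a = (-52)² = 2704)
D(J) = -J/2 (D(J) = -(0 + J)/2 = -J/2)
S(C) = -10 (S(C) = -4 - ½*12 = -4 - 6 = -10)
S(6) + a = -10 + 2704 = 2694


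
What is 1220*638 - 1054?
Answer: 777306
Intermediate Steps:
1220*638 - 1054 = 778360 - 1054 = 777306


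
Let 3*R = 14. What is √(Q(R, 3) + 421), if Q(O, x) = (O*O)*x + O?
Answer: √491 ≈ 22.159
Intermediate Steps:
R = 14/3 (R = (⅓)*14 = 14/3 ≈ 4.6667)
Q(O, x) = O + x*O² (Q(O, x) = O²*x + O = x*O² + O = O + x*O²)
√(Q(R, 3) + 421) = √(14*(1 + (14/3)*3)/3 + 421) = √(14*(1 + 14)/3 + 421) = √((14/3)*15 + 421) = √(70 + 421) = √491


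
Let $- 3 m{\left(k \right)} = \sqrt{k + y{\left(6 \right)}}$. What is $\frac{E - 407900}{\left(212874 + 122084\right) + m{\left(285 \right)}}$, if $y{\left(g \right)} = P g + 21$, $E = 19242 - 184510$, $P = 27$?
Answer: $- \frac{307671806}{179802663} - \frac{23882 \sqrt{13}}{2337434619} \approx -1.7112$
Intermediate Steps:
$E = -165268$
$y{\left(g \right)} = 21 + 27 g$ ($y{\left(g \right)} = 27 g + 21 = 21 + 27 g$)
$m{\left(k \right)} = - \frac{\sqrt{183 + k}}{3}$ ($m{\left(k \right)} = - \frac{\sqrt{k + \left(21 + 27 \cdot 6\right)}}{3} = - \frac{\sqrt{k + \left(21 + 162\right)}}{3} = - \frac{\sqrt{k + 183}}{3} = - \frac{\sqrt{183 + k}}{3}$)
$\frac{E - 407900}{\left(212874 + 122084\right) + m{\left(285 \right)}} = \frac{-165268 - 407900}{\left(212874 + 122084\right) - \frac{\sqrt{183 + 285}}{3}} = - \frac{573168}{334958 - \frac{\sqrt{468}}{3}} = - \frac{573168}{334958 - \frac{6 \sqrt{13}}{3}} = - \frac{573168}{334958 - 2 \sqrt{13}}$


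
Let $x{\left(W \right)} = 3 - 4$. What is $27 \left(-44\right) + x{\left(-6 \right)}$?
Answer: $-1189$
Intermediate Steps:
$x{\left(W \right)} = -1$
$27 \left(-44\right) + x{\left(-6 \right)} = 27 \left(-44\right) - 1 = -1188 - 1 = -1189$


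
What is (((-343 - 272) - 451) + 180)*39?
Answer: -34554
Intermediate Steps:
(((-343 - 272) - 451) + 180)*39 = ((-615 - 451) + 180)*39 = (-1066 + 180)*39 = -886*39 = -34554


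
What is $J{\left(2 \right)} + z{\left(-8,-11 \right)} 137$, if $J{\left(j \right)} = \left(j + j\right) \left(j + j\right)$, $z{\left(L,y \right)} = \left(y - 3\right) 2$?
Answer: $-3820$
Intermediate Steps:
$z{\left(L,y \right)} = -6 + 2 y$ ($z{\left(L,y \right)} = \left(-3 + y\right) 2 = -6 + 2 y$)
$J{\left(j \right)} = 4 j^{2}$ ($J{\left(j \right)} = 2 j 2 j = 4 j^{2}$)
$J{\left(2 \right)} + z{\left(-8,-11 \right)} 137 = 4 \cdot 2^{2} + \left(-6 + 2 \left(-11\right)\right) 137 = 4 \cdot 4 + \left(-6 - 22\right) 137 = 16 - 3836 = -3820$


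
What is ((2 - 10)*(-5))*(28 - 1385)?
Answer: -54280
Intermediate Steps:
((2 - 10)*(-5))*(28 - 1385) = -8*(-5)*(-1357) = 40*(-1357) = -54280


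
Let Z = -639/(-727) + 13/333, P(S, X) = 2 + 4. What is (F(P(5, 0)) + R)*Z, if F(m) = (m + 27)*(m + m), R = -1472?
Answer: -239128088/242091 ≈ -987.76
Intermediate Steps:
P(S, X) = 6
Z = 222238/242091 (Z = -639*(-1/727) + 13*(1/333) = 639/727 + 13/333 = 222238/242091 ≈ 0.91799)
F(m) = 2*m*(27 + m) (F(m) = (27 + m)*(2*m) = 2*m*(27 + m))
(F(P(5, 0)) + R)*Z = (2*6*(27 + 6) - 1472)*(222238/242091) = (2*6*33 - 1472)*(222238/242091) = (396 - 1472)*(222238/242091) = -1076*222238/242091 = -239128088/242091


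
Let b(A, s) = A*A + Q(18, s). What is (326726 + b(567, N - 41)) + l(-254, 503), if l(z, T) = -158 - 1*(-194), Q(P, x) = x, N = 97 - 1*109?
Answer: 648198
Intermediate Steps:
N = -12 (N = 97 - 109 = -12)
b(A, s) = s + A**2 (b(A, s) = A*A + s = A**2 + s = s + A**2)
l(z, T) = 36 (l(z, T) = -158 + 194 = 36)
(326726 + b(567, N - 41)) + l(-254, 503) = (326726 + ((-12 - 41) + 567**2)) + 36 = (326726 + (-53 + 321489)) + 36 = (326726 + 321436) + 36 = 648162 + 36 = 648198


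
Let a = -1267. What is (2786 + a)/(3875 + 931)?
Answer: 1519/4806 ≈ 0.31606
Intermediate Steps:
(2786 + a)/(3875 + 931) = (2786 - 1267)/(3875 + 931) = 1519/4806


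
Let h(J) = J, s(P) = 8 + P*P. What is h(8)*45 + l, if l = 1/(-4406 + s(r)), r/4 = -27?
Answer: 2615761/7266 ≈ 360.00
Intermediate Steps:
r = -108 (r = 4*(-27) = -108)
s(P) = 8 + P²
l = 1/7266 (l = 1/(-4406 + (8 + (-108)²)) = 1/(-4406 + (8 + 11664)) = 1/(-4406 + 11672) = 1/7266 ≈ 0.00013763)
h(8)*45 + l = 8*45 + 1/7266 = 360 + 1/7266 = 2615761/7266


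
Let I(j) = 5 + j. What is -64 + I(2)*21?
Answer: 83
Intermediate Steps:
-64 + I(2)*21 = -64 + (5 + 2)*21 = -64 + 7*21 = -64 + 147 = 83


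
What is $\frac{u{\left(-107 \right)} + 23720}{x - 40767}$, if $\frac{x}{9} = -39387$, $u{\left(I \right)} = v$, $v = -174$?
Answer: $- \frac{11773}{197625} \approx -0.059572$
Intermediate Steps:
$u{\left(I \right)} = -174$
$x = -354483$ ($x = 9 \left(-39387\right) = -354483$)
$\frac{u{\left(-107 \right)} + 23720}{x - 40767} = \frac{-174 + 23720}{-354483 - 40767} = \frac{23546}{-395250} = 23546 \left(- \frac{1}{395250}\right) = - \frac{11773}{197625}$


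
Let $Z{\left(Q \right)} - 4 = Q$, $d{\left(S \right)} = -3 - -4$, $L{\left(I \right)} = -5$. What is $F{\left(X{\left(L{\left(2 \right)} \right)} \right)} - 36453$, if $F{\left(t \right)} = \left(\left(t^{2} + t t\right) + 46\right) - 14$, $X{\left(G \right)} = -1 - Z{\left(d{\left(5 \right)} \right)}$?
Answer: $-36349$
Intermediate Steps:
$d{\left(S \right)} = 1$ ($d{\left(S \right)} = -3 + 4 = 1$)
$Z{\left(Q \right)} = 4 + Q$
$X{\left(G \right)} = -6$ ($X{\left(G \right)} = -1 - \left(4 + 1\right) = -1 - 5 = -6$)
$F{\left(t \right)} = 32 + 2 t^{2}$ ($F{\left(t \right)} = \left(\left(t^{2} + t^{2}\right) + 46\right) - 14 = \left(2 t^{2} + 46\right) - 14 = \left(46 + 2 t^{2}\right) - 14 = 32 + 2 t^{2}$)
$F{\left(X{\left(L{\left(2 \right)} \right)} \right)} - 36453 = \left(32 + 2 \left(-6\right)^{2}\right) - 36453 = \left(32 + 2 \cdot 36\right) - 36453 = \left(32 + 72\right) - 36453 = 104 - 36453 = -36349$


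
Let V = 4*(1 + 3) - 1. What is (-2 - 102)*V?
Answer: -1560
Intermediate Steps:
V = 15 (V = 4*4 - 1 = 16 - 1 = 15)
(-2 - 102)*V = (-2 - 102)*15 = -104*15 = -1560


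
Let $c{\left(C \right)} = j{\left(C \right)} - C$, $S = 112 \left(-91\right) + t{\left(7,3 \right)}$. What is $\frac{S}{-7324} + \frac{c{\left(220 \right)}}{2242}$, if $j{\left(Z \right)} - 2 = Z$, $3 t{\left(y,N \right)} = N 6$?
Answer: $\frac{5712915}{4105102} \approx 1.3917$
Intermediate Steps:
$t{\left(y,N \right)} = 2 N$ ($t{\left(y,N \right)} = \frac{N 6}{3} = \frac{6 N}{3} = 2 N$)
$j{\left(Z \right)} = 2 + Z$
$S = -10186$ ($S = 112 \left(-91\right) + 2 \cdot 3 = -10192 + 6 = -10186$)
$c{\left(C \right)} = 2$ ($c{\left(C \right)} = \left(2 + C\right) - C = 2$)
$\frac{S}{-7324} + \frac{c{\left(220 \right)}}{2242} = - \frac{10186}{-7324} + \frac{2}{2242} = \left(-10186\right) \left(- \frac{1}{7324}\right) + 2 \cdot \frac{1}{2242} = \frac{5093}{3662} + \frac{1}{1121} = \frac{5712915}{4105102}$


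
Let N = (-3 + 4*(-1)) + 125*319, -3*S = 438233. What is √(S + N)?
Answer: I*√955887/3 ≈ 325.9*I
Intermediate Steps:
S = -438233/3 (S = -⅓*438233 = -438233/3 ≈ -1.4608e+5)
N = 39868 (N = (-3 - 4) + 39875 = -7 + 39875 = 39868)
√(S + N) = √(-438233/3 + 39868) = √(-318629/3) = I*√955887/3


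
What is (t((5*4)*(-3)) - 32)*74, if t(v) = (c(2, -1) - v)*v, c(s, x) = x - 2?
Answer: -255448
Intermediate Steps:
c(s, x) = -2 + x
t(v) = v*(-3 - v) (t(v) = ((-2 - 1) - v)*v = (-3 - v)*v = v*(-3 - v))
(t((5*4)*(-3)) - 32)*74 = (-(5*4)*(-3)*(3 + (5*4)*(-3)) - 32)*74 = (-20*(-3)*(3 + 20*(-3)) - 32)*74 = (-1*(-60)*(3 - 60) - 32)*74 = (-1*(-60)*(-57) - 32)*74 = (-3420 - 32)*74 = -3452*74 = -255448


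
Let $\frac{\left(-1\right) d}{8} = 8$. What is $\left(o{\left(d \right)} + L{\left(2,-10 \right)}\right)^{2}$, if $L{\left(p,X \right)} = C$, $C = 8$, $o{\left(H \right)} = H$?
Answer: $3136$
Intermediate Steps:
$d = -64$ ($d = \left(-8\right) 8 = -64$)
$L{\left(p,X \right)} = 8$
$\left(o{\left(d \right)} + L{\left(2,-10 \right)}\right)^{2} = \left(-64 + 8\right)^{2} = \left(-56\right)^{2} = 3136$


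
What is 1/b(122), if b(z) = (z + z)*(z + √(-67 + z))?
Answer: 1/29658 - √55/3618276 ≈ 3.1668e-5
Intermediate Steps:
b(z) = 2*z*(z + √(-67 + z)) (b(z) = (2*z)*(z + √(-67 + z)) = 2*z*(z + √(-67 + z)))
1/b(122) = 1/(2*122*(122 + √(-67 + 122))) = 1/(2*122*(122 + √55)) = 1/(29768 + 244*√55)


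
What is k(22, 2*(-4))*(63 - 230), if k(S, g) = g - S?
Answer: 5010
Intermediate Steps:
k(22, 2*(-4))*(63 - 230) = (2*(-4) - 1*22)*(63 - 230) = (-8 - 22)*(-167) = -30*(-167) = 5010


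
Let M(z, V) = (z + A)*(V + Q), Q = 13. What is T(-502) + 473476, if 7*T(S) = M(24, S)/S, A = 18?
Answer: 118843943/251 ≈ 4.7348e+5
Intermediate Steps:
M(z, V) = (13 + V)*(18 + z) (M(z, V) = (z + 18)*(V + 13) = (18 + z)*(13 + V) = (13 + V)*(18 + z))
T(S) = (546 + 42*S)/(7*S) (T(S) = ((234 + 13*24 + 18*S + S*24)/S)/7 = ((234 + 312 + 18*S + 24*S)/S)/7 = ((546 + 42*S)/S)/7 = (546 + 42*S)/(7*S))
T(-502) + 473476 = (6 + 78/(-502)) + 473476 = (6 + 78*(-1/502)) + 473476 = (6 - 39/251) + 473476 = 1467/251 + 473476 = 118843943/251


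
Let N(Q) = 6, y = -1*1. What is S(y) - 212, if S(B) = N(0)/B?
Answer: -218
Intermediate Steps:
y = -1
S(B) = 6/B
S(y) - 212 = 6/(-1) - 212 = 6*(-1) - 212 = -6 - 212 = -218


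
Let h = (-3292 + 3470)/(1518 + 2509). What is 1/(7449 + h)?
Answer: 4027/29997301 ≈ 0.00013425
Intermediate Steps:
h = 178/4027 ≈ 0.044202
1/(7449 + h) = 1/(7449 + 178/4027) = 1/(29997301/4027) = 4027/29997301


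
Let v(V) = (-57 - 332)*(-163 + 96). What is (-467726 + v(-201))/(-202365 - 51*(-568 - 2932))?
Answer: 147221/7955 ≈ 18.507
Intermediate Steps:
v(V) = 26063 (v(V) = -389*(-67) = 26063)
(-467726 + v(-201))/(-202365 - 51*(-568 - 2932)) = (-467726 + 26063)/(-202365 - 51*(-568 - 2932)) = -441663/(-202365 - 51*(-3500)) = -441663/(-202365 + 178500) = -441663/(-23865) = -441663*(-1/23865) = 147221/7955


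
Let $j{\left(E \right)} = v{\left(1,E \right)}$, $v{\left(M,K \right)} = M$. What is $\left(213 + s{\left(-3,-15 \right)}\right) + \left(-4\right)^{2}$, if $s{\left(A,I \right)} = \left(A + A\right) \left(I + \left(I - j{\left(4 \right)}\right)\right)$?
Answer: $415$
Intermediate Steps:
$j{\left(E \right)} = 1$
$s{\left(A,I \right)} = 2 A \left(-1 + 2 I\right)$ ($s{\left(A,I \right)} = \left(A + A\right) \left(I + \left(I - 1\right)\right) = 2 A \left(I + \left(I - 1\right)\right) = 2 A \left(I + \left(-1 + I\right)\right) = 2 A \left(-1 + 2 I\right)$)
$\left(213 + s{\left(-3,-15 \right)}\right) + \left(-4\right)^{2} = \left(213 + 2 \left(-3\right) \left(-1 + 2 \left(-15\right)\right)\right) + \left(-4\right)^{2} = \left(213 + 2 \left(-3\right) \left(-1 - 30\right)\right) + 16 = \left(213 + 2 \left(-3\right) \left(-31\right)\right) + 16 = \left(213 + 186\right) + 16 = 399 + 16 = 415$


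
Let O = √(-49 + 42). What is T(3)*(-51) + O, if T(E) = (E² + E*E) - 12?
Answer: -306 + I*√7 ≈ -306.0 + 2.6458*I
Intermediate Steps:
T(E) = -12 + 2*E² (T(E) = (E² + E²) - 12 = 2*E² - 12 = -12 + 2*E²)
O = I*√7 (O = √(-7) = I*√7 ≈ 2.6458*I)
T(3)*(-51) + O = (-12 + 2*3²)*(-51) + I*√7 = (-12 + 2*9)*(-51) + I*√7 = (-12 + 18)*(-51) + I*√7 = 6*(-51) + I*√7 = -306 + I*√7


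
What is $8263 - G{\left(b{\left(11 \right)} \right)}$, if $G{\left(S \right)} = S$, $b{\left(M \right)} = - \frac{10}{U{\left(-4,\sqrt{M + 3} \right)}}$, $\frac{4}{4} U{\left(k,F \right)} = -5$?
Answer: $8261$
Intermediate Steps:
$U{\left(k,F \right)} = -5$
$b{\left(M \right)} = 2$ ($b{\left(M \right)} = - \frac{10}{-5} = \left(-10\right) \left(- \frac{1}{5}\right) = 2$)
$8263 - G{\left(b{\left(11 \right)} \right)} = 8263 - 2 = 8261$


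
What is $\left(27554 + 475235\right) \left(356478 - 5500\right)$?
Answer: $176467877642$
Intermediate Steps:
$\left(27554 + 475235\right) \left(356478 - 5500\right) = 502789 \cdot 350978 = 176467877642$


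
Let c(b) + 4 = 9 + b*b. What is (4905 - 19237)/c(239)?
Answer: -7166/28563 ≈ -0.25088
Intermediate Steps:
c(b) = 5 + b² (c(b) = -4 + (9 + b*b) = -4 + (9 + b²) = 5 + b²)
(4905 - 19237)/c(239) = (4905 - 19237)/(5 + 239²) = -14332/(5 + 57121) = -14332/57126 = -14332*1/57126 = -7166/28563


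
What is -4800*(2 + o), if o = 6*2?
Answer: -67200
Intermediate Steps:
o = 12
-4800*(2 + o) = -4800*(2 + 12) = -4800*14 = -67200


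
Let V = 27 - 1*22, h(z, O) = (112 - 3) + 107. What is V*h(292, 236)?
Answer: 1080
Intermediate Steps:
h(z, O) = 216 (h(z, O) = 109 + 107 = 216)
V = 5 (V = 27 - 22 = 5)
V*h(292, 236) = 5*216 = 1080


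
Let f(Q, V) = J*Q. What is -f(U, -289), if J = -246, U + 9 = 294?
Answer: 70110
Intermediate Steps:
U = 285 (U = -9 + 294 = 285)
f(Q, V) = -246*Q
-f(U, -289) = -(-246)*285 = -1*(-70110) = 70110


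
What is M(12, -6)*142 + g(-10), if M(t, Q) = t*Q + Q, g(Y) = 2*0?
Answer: -11076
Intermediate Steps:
g(Y) = 0
M(t, Q) = Q + Q*t (M(t, Q) = Q*t + Q = Q + Q*t)
M(12, -6)*142 + g(-10) = -6*(1 + 12)*142 + 0 = -6*13*142 + 0 = -78*142 + 0 = -11076 + 0 = -11076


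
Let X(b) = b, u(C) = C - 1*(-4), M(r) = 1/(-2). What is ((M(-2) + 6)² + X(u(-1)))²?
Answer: 17689/16 ≈ 1105.6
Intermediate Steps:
M(r) = -½
u(C) = 4 + C (u(C) = C + 4 = 4 + C)
((M(-2) + 6)² + X(u(-1)))² = ((-½ + 6)² + (4 - 1))² = ((11/2)² + 3)² = (121/4 + 3)² = (133/4)² = 17689/16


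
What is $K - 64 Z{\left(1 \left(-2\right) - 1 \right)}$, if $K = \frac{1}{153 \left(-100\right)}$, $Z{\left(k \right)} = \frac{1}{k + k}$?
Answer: $\frac{163199}{15300} \approx 10.667$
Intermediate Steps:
$Z{\left(k \right)} = \frac{1}{2 k}$
$K = - \frac{1}{15300}$ ($K = \frac{1}{153} \left(- \frac{1}{100}\right) = - \frac{1}{15300} \approx -6.536 \cdot 10^{-5}$)
$K - 64 Z{\left(1 \left(-2\right) - 1 \right)} = - \frac{1}{15300} - 64 \frac{1}{2 \left(1 \left(-2\right) - 1\right)} = - \frac{1}{15300} - 64 \frac{1}{2 \left(-2 - 1\right)} = - \frac{1}{15300} - 64 \frac{1}{2 \left(-3\right)} = - \frac{1}{15300} - 64 \cdot \frac{1}{2} \left(- \frac{1}{3}\right) = - \frac{1}{15300} - - \frac{32}{3} = - \frac{1}{15300} + \frac{32}{3} = \frac{163199}{15300}$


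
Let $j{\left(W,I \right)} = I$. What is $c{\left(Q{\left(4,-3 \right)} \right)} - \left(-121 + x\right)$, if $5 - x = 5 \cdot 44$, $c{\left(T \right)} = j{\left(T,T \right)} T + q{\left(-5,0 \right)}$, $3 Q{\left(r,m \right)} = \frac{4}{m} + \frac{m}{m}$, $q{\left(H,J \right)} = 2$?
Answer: $\frac{27379}{81} \approx 338.01$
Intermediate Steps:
$Q{\left(r,m \right)} = \frac{1}{3} + \frac{4}{3 m}$ ($Q{\left(r,m \right)} = \frac{\frac{4}{m} + \frac{m}{m}}{3} = \frac{\frac{4}{m} + 1}{3} = \frac{1 + \frac{4}{m}}{3} = \frac{1}{3} + \frac{4}{3 m}$)
$c{\left(T \right)} = 2 + T^{2}$ ($c{\left(T \right)} = T T + 2 = T^{2} + 2 = 2 + T^{2}$)
$x = -215$ ($x = 5 - 5 \cdot 44 = 5 - 220 = -215$)
$c{\left(Q{\left(4,-3 \right)} \right)} - \left(-121 + x\right) = \left(2 + \left(\frac{4 - 3}{3 \left(-3\right)}\right)^{2}\right) - \left(-121 - 215\right) = \left(2 + \left(\frac{1}{3} \left(- \frac{1}{3}\right) 1\right)^{2}\right) - -336 = \left(2 + \left(- \frac{1}{9}\right)^{2}\right) + 336 = \left(2 + \frac{1}{81}\right) + 336 = \frac{163}{81} + 336 = \frac{27379}{81}$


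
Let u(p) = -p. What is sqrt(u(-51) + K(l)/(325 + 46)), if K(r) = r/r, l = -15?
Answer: sqrt(7020062)/371 ≈ 7.1416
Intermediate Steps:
K(r) = 1
sqrt(u(-51) + K(l)/(325 + 46)) = sqrt(-1*(-51) + 1/(325 + 46)) = sqrt(51 + 1/371) = sqrt(18922/371) = sqrt(7020062)/371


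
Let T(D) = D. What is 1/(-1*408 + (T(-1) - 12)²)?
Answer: -1/239 ≈ -0.0041841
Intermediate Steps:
1/(-1*408 + (T(-1) - 12)²) = 1/(-1*408 + (-1 - 12)²) = 1/(-408 + (-13)²) = 1/(-408 + 169) = 1/(-239) = -1/239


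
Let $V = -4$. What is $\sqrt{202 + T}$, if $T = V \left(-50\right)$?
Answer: $\sqrt{402} \approx 20.05$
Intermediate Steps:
$T = 200$ ($T = \left(-4\right) \left(-50\right) = 200$)
$\sqrt{202 + T} = \sqrt{202 + 200} = \sqrt{402}$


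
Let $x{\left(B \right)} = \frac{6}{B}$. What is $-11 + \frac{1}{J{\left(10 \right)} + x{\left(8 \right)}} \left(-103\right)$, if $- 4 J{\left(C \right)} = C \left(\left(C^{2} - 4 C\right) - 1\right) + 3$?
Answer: $- \frac{3039}{295} \approx -10.302$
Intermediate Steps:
$J{\left(C \right)} = - \frac{3}{4} - \frac{C \left(-1 + C^{2} - 4 C\right)}{4}$ ($J{\left(C \right)} = - \frac{C \left(\left(C^{2} - 4 C\right) - 1\right) + 3}{4} = - \frac{C \left(-1 + C^{2} - 4 C\right) + 3}{4} = - \frac{3 + C \left(-1 + C^{2} - 4 C\right)}{4} = - \frac{3}{4} - \frac{C \left(-1 + C^{2} - 4 C\right)}{4}$)
$-11 + \frac{1}{J{\left(10 \right)} + x{\left(8 \right)}} \left(-103\right) = -11 + \frac{1}{\left(- \frac{3}{4} + 10^{2} - \frac{10^{3}}{4} + \frac{1}{4} \cdot 10\right) + \frac{6}{8}} \left(-103\right) = -11 + \frac{1}{\left(- \frac{3}{4} + 100 - 250 + \frac{5}{2}\right) + 6 \cdot \frac{1}{8}} \left(-103\right) = -11 + \frac{1}{\left(- \frac{3}{4} + 100 - 250 + \frac{5}{2}\right) + \frac{3}{4}} \left(-103\right) = -11 + \frac{1}{- \frac{593}{4} + \frac{3}{4}} \left(-103\right) = -11 + \frac{1}{- \frac{295}{2}} \left(-103\right) = -11 - - \frac{206}{295} = -11 + \frac{206}{295} = - \frac{3039}{295}$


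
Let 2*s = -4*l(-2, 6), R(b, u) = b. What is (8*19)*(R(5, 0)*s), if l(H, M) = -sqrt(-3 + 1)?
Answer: 1520*I*sqrt(2) ≈ 2149.6*I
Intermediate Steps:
l(H, M) = -I*sqrt(2) (l(H, M) = -sqrt(-2) = -I*sqrt(2))
s = 2*I*sqrt(2) (s = (-(-4)*I*sqrt(2))/2 = (4*I*sqrt(2))/2 = 2*I*sqrt(2) ≈ 2.8284*I)
(8*19)*(R(5, 0)*s) = (8*19)*(5*(2*I*sqrt(2))) = 152*(10*I*sqrt(2)) = 1520*I*sqrt(2)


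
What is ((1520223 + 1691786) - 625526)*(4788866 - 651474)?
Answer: 10701294072336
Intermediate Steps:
((1520223 + 1691786) - 625526)*(4788866 - 651474) = (3212009 - 625526)*4137392 = 2586483*4137392 = 10701294072336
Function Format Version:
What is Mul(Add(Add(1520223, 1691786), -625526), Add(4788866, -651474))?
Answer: 10701294072336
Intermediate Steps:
Mul(Add(Add(1520223, 1691786), -625526), Add(4788866, -651474)) = Mul(Add(3212009, -625526), 4137392) = Mul(2586483, 4137392) = 10701294072336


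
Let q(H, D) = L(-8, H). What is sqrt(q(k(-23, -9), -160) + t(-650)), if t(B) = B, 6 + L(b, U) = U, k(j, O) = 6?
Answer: 5*I*sqrt(26) ≈ 25.495*I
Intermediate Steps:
L(b, U) = -6 + U
q(H, D) = -6 + H
sqrt(q(k(-23, -9), -160) + t(-650)) = sqrt((-6 + 6) - 650) = sqrt(0 - 650) = sqrt(-650) = 5*I*sqrt(26)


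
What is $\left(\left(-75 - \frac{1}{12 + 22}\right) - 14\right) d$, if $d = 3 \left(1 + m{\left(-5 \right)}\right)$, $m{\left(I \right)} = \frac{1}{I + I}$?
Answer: $- \frac{81729}{340} \approx -240.38$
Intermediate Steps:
$m{\left(I \right)} = \frac{1}{2 I}$
$d = \frac{27}{10}$ ($d = 3 \left(1 + \frac{1}{2 \left(-5\right)}\right) = 3 \left(1 + \frac{1}{2} \left(- \frac{1}{5}\right)\right) = 3 \left(1 - \frac{1}{10}\right) = 3 \cdot \frac{9}{10} = \frac{27}{10} \approx 2.7$)
$\left(\left(-75 - \frac{1}{12 + 22}\right) - 14\right) d = \left(\left(-75 - \frac{1}{12 + 22}\right) - 14\right) \frac{27}{10} = \left(\left(-75 - \frac{1}{34}\right) - 14\right) \frac{27}{10} = \left(- \frac{2551}{34} - 14\right) \frac{27}{10} = \left(- \frac{3027}{34}\right) \frac{27}{10} = - \frac{81729}{340}$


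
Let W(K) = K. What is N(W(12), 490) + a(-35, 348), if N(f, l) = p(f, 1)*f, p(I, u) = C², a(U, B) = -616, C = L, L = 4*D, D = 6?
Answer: 6296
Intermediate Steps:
L = 24 (L = 4*6 = 24)
C = 24
p(I, u) = 576 (p(I, u) = 24² = 576)
N(f, l) = 576*f
N(W(12), 490) + a(-35, 348) = 576*12 - 616 = 6912 - 616 = 6296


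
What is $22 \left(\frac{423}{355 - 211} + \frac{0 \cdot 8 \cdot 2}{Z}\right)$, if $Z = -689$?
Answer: $\frac{517}{8} \approx 64.625$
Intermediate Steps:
$22 \left(\frac{423}{355 - 211} + \frac{0 \cdot 8 \cdot 2}{Z}\right) = 22 \left(\frac{423}{355 - 211} + \frac{0 \cdot 8 \cdot 2}{-689}\right) = 22 \left(\frac{423}{144} + 0 \cdot 2 \left(- \frac{1}{689}\right)\right) = 22 \left(423 \cdot \frac{1}{144} + 0 \left(- \frac{1}{689}\right)\right) = 22 \left(\frac{47}{16} + 0\right) = 22 \cdot \frac{47}{16} = \frac{517}{8}$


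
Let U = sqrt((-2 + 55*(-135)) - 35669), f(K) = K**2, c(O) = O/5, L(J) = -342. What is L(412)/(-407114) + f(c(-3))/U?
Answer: 171/203557 - 9*I*sqrt(10774)/538700 ≈ 0.00084006 - 0.0017341*I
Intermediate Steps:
c(O) = O/5
U = 2*I*sqrt(10774) (U = sqrt((-2 - 7425) - 35669) = sqrt(-7427 - 35669) = sqrt(-43096) = 2*I*sqrt(10774) ≈ 207.6*I)
L(412)/(-407114) + f(c(-3))/U = -342/(-407114) + ((1/5)*(-3))**2/((2*I*sqrt(10774))) = -342*(-1/407114) + (-3/5)**2*(-I*sqrt(10774)/21548) = 171/203557 + 9*(-I*sqrt(10774)/21548)/25 = 171/203557 - 9*I*sqrt(10774)/538700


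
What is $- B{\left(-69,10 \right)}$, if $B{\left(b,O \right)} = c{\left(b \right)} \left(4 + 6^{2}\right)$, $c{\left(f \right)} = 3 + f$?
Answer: $2640$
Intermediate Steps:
$B{\left(b,O \right)} = 120 + 40 b$ ($B{\left(b,O \right)} = \left(3 + b\right) \left(4 + 6^{2}\right) = \left(3 + b\right) \left(4 + 36\right) = \left(3 + b\right) 40 = 120 + 40 b$)
$- B{\left(-69,10 \right)} = - (120 + 40 \left(-69\right)) = - (120 - 2760) = \left(-1\right) \left(-2640\right) = 2640$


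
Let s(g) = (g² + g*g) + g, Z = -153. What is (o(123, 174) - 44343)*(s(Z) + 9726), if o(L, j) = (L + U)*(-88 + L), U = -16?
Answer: -2289361818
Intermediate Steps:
o(L, j) = (-88 + L)*(-16 + L) (o(L, j) = (L - 16)*(-88 + L) = (-16 + L)*(-88 + L) = (-88 + L)*(-16 + L))
s(g) = g + 2*g² (s(g) = (g² + g²) + g = 2*g² + g = g + 2*g²)
(o(123, 174) - 44343)*(s(Z) + 9726) = ((1408 + 123² - 104*123) - 44343)*(-153*(1 + 2*(-153)) + 9726) = ((1408 + 15129 - 12792) - 44343)*(-153*(1 - 306) + 9726) = (3745 - 44343)*(-153*(-305) + 9726) = -40598*(46665 + 9726) = -40598*56391 = -2289361818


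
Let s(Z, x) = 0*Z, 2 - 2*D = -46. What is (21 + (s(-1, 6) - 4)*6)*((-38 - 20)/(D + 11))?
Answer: 174/35 ≈ 4.9714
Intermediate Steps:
D = 24 (D = 1 - 1/2*(-46) = 1 + 23 = 24)
s(Z, x) = 0
(21 + (s(-1, 6) - 4)*6)*((-38 - 20)/(D + 11)) = (21 + (0 - 4)*6)*((-38 - 20)/(24 + 11)) = (21 - 4*6)*(-58/35) = (21 - 24)*(-58*1/35) = -3*(-58/35) = 174/35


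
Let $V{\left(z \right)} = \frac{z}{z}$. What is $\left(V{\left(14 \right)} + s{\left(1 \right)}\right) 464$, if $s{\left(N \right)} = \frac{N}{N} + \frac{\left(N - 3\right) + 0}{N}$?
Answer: $0$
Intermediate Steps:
$V{\left(z \right)} = 1$
$s{\left(N \right)} = 1 + \frac{-3 + N}{N}$ ($s{\left(N \right)} = 1 + \frac{\left(-3 + N\right) + 0}{N} = 1 + \frac{-3 + N}{N}$)
$\left(V{\left(14 \right)} + s{\left(1 \right)}\right) 464 = \left(1 + \left(2 - \frac{3}{1}\right)\right) 464 = \left(1 + \left(2 - 3\right)\right) 464 = \left(1 - 1\right) 464 = 0 \cdot 464 = 0$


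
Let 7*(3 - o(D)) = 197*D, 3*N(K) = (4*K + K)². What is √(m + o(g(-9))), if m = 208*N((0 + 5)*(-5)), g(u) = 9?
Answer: 2*√119409906/21 ≈ 1040.7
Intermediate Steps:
N(K) = 25*K²/3 (N(K) = (4*K + K)²/3 = (5*K)²/3 = (25*K²)/3 = 25*K²/3)
o(D) = 3 - 197*D/7
m = 3250000/3 (m = 208*(25*((0 + 5)*(-5))²/3) = 208*(25*(5*(-5))²/3) = 208*((25/3)*(-25)²) = 208*((25/3)*625) = 208*(15625/3) = 3250000/3 ≈ 1.0833e+6)
√(m + o(g(-9))) = √(3250000/3 + (3 - 197/7*9)) = √(3250000/3 + (3 - 1773/7)) = √(3250000/3 - 1752/7) = √(22744744/21) = 2*√119409906/21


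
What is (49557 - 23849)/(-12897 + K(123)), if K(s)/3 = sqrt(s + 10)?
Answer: -9209891/4620317 - 6427*sqrt(133)/13860951 ≈ -1.9987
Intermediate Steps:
K(s) = 3*sqrt(10 + s) (K(s) = 3*sqrt(s + 10) = 3*sqrt(10 + s))
(49557 - 23849)/(-12897 + K(123)) = (49557 - 23849)/(-12897 + 3*sqrt(10 + 123)) = 25708/(-12897 + 3*sqrt(133))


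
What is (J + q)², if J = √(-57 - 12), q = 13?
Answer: (13 + I*√69)² ≈ 100.0 + 215.97*I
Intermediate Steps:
J = I*√69 (J = √(-69) = I*√69 ≈ 8.3066*I)
(J + q)² = (I*√69 + 13)² = (13 + I*√69)²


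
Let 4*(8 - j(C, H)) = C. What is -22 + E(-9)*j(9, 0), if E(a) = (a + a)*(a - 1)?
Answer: 1013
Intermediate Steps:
E(a) = 2*a*(-1 + a) (E(a) = (2*a)*(-1 + a) = 2*a*(-1 + a))
j(C, H) = 8 - C/4
-22 + E(-9)*j(9, 0) = -22 + (2*(-9)*(-1 - 9))*(8 - 1/4*9) = -22 + (2*(-9)*(-10))*(8 - 9/4) = -22 + 180*(23/4) = -22 + 1035 = 1013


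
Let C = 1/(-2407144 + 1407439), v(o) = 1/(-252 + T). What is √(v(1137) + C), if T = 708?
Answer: √12653420139570/75977580 ≈ 0.046819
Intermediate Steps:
v(o) = 1/456 (v(o) = 1/(-252 + 708) = 1/456)
C = -1/999705 (C = 1/(-999705) = -1/999705 ≈ -1.0003e-6)
√(v(1137) + C) = √(1/456 - 1/999705) = √(333083/151955160) = √12653420139570/75977580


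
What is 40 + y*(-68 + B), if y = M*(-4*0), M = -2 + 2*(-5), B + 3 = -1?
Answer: 40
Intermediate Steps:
B = -4 (B = -3 - 1 = -4)
M = -12 (M = -2 - 10 = -12)
y = 0 (y = -(-48)*0 = -12*0 = 0)
40 + y*(-68 + B) = 40 + 0*(-68 - 4) = 40 + 0*(-72) = 40 + 0 = 40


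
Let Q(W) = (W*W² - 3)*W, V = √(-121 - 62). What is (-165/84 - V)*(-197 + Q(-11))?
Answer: -796235/28 - 14477*I*√183 ≈ -28437.0 - 1.9584e+5*I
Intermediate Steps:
V = I*√183 (V = √(-183) = I*√183 ≈ 13.528*I)
Q(W) = W*(-3 + W³) (Q(W) = (W³ - 3)*W = (-3 + W³)*W = W*(-3 + W³))
(-165/84 - V)*(-197 + Q(-11)) = (-165/84 - I*√183)*(-197 - 11*(-3 + (-11)³)) = (-165*1/84 - I*√183)*(-197 - 11*(-3 - 1331)) = (-55/28 - I*√183)*(-197 - 11*(-1334)) = (-55/28 - I*√183)*(-197 + 14674) = (-55/28 - I*√183)*14477 = -796235/28 - 14477*I*√183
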